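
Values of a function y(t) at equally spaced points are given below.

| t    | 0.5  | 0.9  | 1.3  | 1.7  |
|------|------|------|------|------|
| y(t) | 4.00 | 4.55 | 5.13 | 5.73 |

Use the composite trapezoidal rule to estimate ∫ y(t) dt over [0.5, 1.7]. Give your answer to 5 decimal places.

h = 0.4, n = 3.
(h/2)·[y₀ + 2y₁ + 2y₂ + y₃] = 0.2·(29.09) = 5.81800.

5.81800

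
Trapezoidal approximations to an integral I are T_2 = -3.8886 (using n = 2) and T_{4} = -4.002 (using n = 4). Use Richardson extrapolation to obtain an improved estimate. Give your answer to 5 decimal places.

-4.03980

R = (4·T_{4} − T_2) / 3 = (4·(-4.002) − (-3.8886))/3 = (-12.1194)/3 = -4.03980.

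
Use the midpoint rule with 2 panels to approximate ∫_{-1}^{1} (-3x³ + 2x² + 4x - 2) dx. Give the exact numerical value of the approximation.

h = (1 − (-1))/2 = 1.
Midpoints m₁,…,m₂ = -0.5, 0.5.
f(m₁)=-3.125, f(m₂)=0.125.
h·[f(m₁) + f(m₂)] = 1·(-3) = -3.

-3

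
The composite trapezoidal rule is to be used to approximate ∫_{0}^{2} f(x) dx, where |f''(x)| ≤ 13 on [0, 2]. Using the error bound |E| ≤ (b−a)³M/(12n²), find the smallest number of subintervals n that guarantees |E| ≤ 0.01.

Need 104/(12n²) ≤ 0.01.
n² ≥ 104/(12·0.01) = 866.667 ⇒ n ≥ 29.4392, so the smallest n is 30.

30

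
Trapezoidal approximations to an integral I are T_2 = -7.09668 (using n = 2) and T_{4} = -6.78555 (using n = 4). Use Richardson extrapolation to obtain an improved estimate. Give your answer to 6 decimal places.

-6.681840

R = (4·T_{4} − T_2) / 3 = (4·(-6.78555) − (-7.09668))/3 = (-20.04552)/3 = -6.681840.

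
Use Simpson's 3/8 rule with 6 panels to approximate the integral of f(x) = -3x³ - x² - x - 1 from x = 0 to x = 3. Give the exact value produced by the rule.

h = (3 − 0)/6 = 0.5.
Nodes x₀,…,x₆ = 0, 0.5, 1, 1.5, 2, 2.5, 3.
f(x) = -3x³ - x² - x - 1: f₀=-1, f₁=-2.125, f₂=-6, f₃=-14.875, f₄=-31, f₅=-56.625, f₆=-94.
(3h/8)·[f₀ + 3f₁ + 3f₂ + 2f₃ + 3f₄ + 3f₅ + f₆] = 0.1875·(-412) = -77.25.

-77.25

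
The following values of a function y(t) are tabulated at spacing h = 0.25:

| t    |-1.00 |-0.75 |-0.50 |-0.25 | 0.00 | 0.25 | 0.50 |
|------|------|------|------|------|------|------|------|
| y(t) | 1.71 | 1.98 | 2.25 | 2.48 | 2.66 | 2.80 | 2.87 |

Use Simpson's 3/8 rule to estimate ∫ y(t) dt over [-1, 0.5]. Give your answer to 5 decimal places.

3.61969

h = 0.25, n = 6.
(3h/8)·[y₀ + 3y₁ + 3y₂ + 2y₃ + 3y₄ + 3y₅ + y₆] = 0.09375·(38.61) = 3.61969.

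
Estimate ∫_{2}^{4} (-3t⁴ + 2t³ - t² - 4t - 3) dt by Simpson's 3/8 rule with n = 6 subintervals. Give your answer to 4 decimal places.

h = (4 − 2)/6 = 0.333333.
Nodes t₀,…,t₆ = 2, 2.333333, 2.666667, 3, 3.333333, 3.666667, 4.
f(t) = -3t⁴ + 2t³ - t² - 4t - 3: f₀=-47, f₁=-81.296296, f₂=-134.555556, f₃=-213, f₄=-323.740741, f₅=-474.777778, f₆=-675.
(3h/8)·[f₀ + 3f₁ + 3f₂ + 2f₃ + 3f₄ + 3f₅ + f₆] = 0.125·(-4191.111111) = -523.8889.

-523.8889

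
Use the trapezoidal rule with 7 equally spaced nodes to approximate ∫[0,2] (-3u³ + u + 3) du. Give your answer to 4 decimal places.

-4.3333

h = (2 − 0)/6 = 0.333333.
Nodes u₀,…,u₆ = 0, 0.333333, 0.666667, 1, 1.333333, 1.666667, 2.
f(u) = -3u³ + u + 3: f₀=3, f₁=3.222222, f₂=2.777778, f₃=1, f₄=-2.777778, f₅=-9.222222, f₆=-19.
(h/2)·[f₀ + 2f₁ + 2f₂ + 2f₃ + 2f₄ + 2f₅ + f₆] = 0.166667·(-26) = -4.3333.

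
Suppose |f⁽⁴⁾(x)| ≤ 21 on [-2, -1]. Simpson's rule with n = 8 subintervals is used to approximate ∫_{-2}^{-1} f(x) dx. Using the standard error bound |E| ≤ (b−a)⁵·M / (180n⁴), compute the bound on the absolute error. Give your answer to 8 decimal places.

0.00002848

|E| ≤ (1)⁵·21 / (180·8⁴) = 21/737280 = 0.00002848.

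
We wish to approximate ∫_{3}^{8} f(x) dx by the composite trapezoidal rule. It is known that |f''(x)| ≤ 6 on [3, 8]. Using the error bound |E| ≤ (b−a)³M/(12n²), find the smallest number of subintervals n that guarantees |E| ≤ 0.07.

30

Need 750/(12n²) ≤ 0.07.
n² ≥ 750/(12·0.07) = 892.857 ⇒ n ≥ 29.8807, so the smallest n is 30.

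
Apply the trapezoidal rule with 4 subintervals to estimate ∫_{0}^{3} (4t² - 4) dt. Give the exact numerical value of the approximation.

25.125

h = (3 − 0)/4 = 0.75.
Nodes t₀,…,t₄ = 0, 0.75, 1.5, 2.25, 3.
f(t) = 4t² - 4: f₀=-4, f₁=-1.75, f₂=5, f₃=16.25, f₄=32.
(h/2)·[f₀ + 2f₁ + 2f₂ + 2f₃ + f₄] = 0.375·(67) = 25.125.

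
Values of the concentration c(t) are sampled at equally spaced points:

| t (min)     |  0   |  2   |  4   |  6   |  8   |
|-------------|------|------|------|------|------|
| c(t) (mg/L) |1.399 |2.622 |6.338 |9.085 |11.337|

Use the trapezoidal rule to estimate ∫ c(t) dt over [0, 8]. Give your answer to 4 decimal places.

48.8260

h = 2, n = 4.
(h/2)·[y₀ + 2y₁ + 2y₂ + 2y₃ + y₄] = 1·(48.826) = 48.8260.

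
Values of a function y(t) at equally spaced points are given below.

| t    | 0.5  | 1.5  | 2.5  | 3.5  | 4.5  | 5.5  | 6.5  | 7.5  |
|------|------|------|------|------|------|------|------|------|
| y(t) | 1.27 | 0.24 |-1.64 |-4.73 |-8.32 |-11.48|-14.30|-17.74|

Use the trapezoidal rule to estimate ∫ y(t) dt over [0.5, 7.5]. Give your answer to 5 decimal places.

-48.46500

h = 1, n = 7.
(h/2)·[y₀ + 2y₁ + 2y₂ + 2y₃ + 2y₄ + 2y₅ + 2y₆ + y₇] = 0.5·(-96.93) = -48.46500.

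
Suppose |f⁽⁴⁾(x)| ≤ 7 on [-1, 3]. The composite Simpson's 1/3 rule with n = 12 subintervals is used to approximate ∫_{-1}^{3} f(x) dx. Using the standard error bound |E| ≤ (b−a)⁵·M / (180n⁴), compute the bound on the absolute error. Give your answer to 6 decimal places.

|E| ≤ (4)⁵·7 / (180·12⁴) = 7168/3732480 = 0.001920.

0.001920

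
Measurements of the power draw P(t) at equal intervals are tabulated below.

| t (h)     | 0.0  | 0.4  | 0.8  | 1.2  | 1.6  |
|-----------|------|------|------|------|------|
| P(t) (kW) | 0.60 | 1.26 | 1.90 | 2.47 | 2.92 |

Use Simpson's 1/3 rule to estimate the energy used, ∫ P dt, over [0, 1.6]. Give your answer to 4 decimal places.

2.9653

h = 0.4, n = 4.
(h/3)·[y₀ + 4y₁ + 2y₂ + 4y₃ + y₄] = 0.133333·(22.24) = 2.9653.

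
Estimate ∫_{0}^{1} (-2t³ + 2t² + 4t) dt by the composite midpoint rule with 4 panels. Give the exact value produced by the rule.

h = (1 − 0)/4 = 0.25.
Midpoints m₁,…,m₄ = 0.125, 0.375, 0.625, 0.875.
f(m₁)=0.52734375, f(m₂)=1.67578125, f(m₃)=2.79296875, f(m₄)=3.69140625.
h·[f(m₁) + f(m₂) + f(m₃) + f(m₄)] = 0.25·(8.6875) = 2.171875.

2.171875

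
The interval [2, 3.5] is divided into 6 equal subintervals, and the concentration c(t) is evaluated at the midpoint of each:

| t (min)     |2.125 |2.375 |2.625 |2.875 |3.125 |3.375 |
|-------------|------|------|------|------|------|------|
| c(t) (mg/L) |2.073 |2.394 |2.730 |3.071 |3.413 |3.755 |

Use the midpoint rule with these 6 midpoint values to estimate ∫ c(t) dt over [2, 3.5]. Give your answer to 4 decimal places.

h = 0.25, n = 6.
h·[y(m₁) + y(m₂) + y(m₃) + y(m₄) + y(m₅) + y(m₆)] = 0.25·(17.436) = 4.3590.

4.3590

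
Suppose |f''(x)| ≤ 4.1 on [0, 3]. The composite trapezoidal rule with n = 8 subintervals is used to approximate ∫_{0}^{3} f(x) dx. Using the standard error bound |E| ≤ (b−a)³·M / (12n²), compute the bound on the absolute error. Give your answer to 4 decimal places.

0.1441

|E| ≤ (3)³·4.1 / (12·8²) = 110.7/768 = 0.1441.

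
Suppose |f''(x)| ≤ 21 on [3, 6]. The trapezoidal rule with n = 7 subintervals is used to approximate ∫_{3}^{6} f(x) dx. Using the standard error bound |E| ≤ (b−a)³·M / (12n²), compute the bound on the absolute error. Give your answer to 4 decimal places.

|E| ≤ (3)³·21 / (12·7²) = 567/588 = 0.9643.

0.9643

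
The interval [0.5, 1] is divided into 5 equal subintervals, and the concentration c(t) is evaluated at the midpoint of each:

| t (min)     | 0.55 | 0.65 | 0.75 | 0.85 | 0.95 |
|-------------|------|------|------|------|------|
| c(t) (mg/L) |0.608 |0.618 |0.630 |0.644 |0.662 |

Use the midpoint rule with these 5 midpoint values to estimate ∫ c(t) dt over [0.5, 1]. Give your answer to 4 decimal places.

h = 0.1, n = 5.
h·[y(m₁) + y(m₂) + y(m₃) + y(m₄) + y(m₅)] = 0.1·(3.162) = 0.3162.

0.3162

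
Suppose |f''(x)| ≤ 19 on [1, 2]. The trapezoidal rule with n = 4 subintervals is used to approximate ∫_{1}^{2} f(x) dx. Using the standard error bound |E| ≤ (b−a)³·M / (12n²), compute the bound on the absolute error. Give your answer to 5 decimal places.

|E| ≤ (1)³·19 / (12·4²) = 19/192 = 0.09896.

0.09896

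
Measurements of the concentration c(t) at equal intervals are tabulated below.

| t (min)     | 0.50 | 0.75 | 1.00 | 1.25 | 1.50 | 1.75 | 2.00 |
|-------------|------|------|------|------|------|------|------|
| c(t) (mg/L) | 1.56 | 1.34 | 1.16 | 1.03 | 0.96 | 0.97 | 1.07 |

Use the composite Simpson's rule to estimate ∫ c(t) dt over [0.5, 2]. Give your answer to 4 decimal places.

h = 0.25, n = 6.
(h/3)·[y₀ + 4y₁ + 2y₂ + 4y₃ + 2y₄ + 4y₅ + y₆] = 0.083333·(20.23) = 1.6858.

1.6858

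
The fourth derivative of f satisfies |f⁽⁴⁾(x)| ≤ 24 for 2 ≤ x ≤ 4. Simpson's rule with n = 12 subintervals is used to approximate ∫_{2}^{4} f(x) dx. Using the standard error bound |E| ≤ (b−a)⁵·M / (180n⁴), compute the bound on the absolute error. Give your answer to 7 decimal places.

|E| ≤ (2)⁵·24 / (180·12⁴) = 768/3732480 = 0.0002058.

0.0002058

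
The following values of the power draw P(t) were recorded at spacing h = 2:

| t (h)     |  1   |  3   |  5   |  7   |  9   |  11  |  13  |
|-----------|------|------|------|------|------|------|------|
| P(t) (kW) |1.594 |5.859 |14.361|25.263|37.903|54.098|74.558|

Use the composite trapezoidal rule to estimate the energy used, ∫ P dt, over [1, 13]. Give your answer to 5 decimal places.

351.12000

h = 2, n = 6.
(h/2)·[y₀ + 2y₁ + 2y₂ + 2y₃ + 2y₄ + 2y₅ + y₆] = 1·(351.120) = 351.12000.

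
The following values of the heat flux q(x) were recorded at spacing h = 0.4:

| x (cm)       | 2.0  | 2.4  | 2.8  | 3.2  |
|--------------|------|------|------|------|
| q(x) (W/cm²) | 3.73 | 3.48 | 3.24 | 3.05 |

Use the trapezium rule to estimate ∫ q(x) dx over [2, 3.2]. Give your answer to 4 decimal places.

4.0440

h = 0.4, n = 3.
(h/2)·[y₀ + 2y₁ + 2y₂ + y₃] = 0.2·(20.22) = 4.0440.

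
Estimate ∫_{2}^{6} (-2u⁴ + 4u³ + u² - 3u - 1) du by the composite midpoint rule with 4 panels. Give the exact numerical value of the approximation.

-1747.5

h = (6 − 2)/4 = 1.
Midpoints m₁,…,m₄ = 2.5, 3.5, 4.5, 5.5.
f(m₁)=-17.875, f(m₂)=-127.875, f(m₃)=-449.875, f(m₄)=-1151.875.
h·[f(m₁) + f(m₂) + f(m₃) + f(m₄)] = 1·(-1747.5) = -1747.5.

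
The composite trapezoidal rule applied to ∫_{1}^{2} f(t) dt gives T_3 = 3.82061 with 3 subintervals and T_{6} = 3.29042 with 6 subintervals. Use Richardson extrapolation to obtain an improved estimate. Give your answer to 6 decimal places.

R = (4·T_{6} − T_3) / 3 = (4·3.29042 − 3.82061)/3 = (9.34107)/3 = 3.113690.

3.113690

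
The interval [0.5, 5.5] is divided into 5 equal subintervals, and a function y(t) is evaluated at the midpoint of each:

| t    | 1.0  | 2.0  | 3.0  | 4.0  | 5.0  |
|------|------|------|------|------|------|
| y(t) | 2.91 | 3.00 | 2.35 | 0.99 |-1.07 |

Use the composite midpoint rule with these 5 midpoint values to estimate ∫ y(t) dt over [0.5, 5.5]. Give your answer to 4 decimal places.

h = 1, n = 5.
h·[y(m₁) + y(m₂) + y(m₃) + y(m₄) + y(m₅)] = 1·(8.18) = 8.1800.

8.1800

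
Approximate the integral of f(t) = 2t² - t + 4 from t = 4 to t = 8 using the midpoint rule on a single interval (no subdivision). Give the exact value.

M = (b−a)·f(6) = 4·(70) = 280.

280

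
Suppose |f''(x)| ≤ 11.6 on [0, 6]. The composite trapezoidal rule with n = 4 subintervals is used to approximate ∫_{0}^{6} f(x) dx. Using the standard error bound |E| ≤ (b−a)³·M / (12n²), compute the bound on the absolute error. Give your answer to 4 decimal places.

|E| ≤ (6)³·11.6 / (12·4²) = 2505.6/192 = 13.0500.

13.0500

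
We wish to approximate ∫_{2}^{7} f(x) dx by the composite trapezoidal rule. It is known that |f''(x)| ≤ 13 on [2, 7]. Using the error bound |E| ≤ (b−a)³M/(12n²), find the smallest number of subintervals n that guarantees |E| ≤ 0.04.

59

Need 1625/(12n²) ≤ 0.04.
n² ≥ 1625/(12·0.04) = 3385.42 ⇒ n ≥ 58.1843, so the smallest n is 59.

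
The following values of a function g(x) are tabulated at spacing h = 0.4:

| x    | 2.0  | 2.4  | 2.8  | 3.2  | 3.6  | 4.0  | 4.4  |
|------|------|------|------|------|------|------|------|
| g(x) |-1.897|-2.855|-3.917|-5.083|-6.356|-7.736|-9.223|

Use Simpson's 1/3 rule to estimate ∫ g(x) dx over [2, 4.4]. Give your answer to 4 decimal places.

-12.5816

h = 0.4, n = 6.
(h/3)·[y₀ + 4y₁ + 2y₂ + 4y₃ + 2y₄ + 4y₅ + y₆] = 0.133333·(-94.362) = -12.5816.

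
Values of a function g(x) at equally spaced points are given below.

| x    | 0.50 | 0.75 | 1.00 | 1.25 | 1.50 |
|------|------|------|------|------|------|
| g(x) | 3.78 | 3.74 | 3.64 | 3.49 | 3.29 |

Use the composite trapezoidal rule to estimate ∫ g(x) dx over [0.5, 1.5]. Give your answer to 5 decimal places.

h = 0.25, n = 4.
(h/2)·[y₀ + 2y₁ + 2y₂ + 2y₃ + y₄] = 0.125·(28.81) = 3.60125.

3.60125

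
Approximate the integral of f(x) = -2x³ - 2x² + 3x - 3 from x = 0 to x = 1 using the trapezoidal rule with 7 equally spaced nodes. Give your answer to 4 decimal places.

-2.6898

h = (1 − 0)/6 = 0.166667.
Nodes x₀,…,x₆ = 0, 0.166667, 0.333333, 0.5, 0.666667, 0.833333, 1.
f(x) = -2x³ - 2x² + 3x - 3: f₀=-3, f₁=-2.564815, f₂=-2.296296, f₃=-2.25, f₄=-2.481481, f₅=-3.046296, f₆=-4.
(h/2)·[f₀ + 2f₁ + 2f₂ + 2f₃ + 2f₄ + 2f₅ + f₆] = 0.083333·(-32.277778) = -2.6898.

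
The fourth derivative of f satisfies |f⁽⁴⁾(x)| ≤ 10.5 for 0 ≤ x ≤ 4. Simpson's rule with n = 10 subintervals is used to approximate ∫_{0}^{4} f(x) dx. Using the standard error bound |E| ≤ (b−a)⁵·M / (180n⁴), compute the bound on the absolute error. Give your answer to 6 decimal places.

|E| ≤ (4)⁵·10.5 / (180·10⁴) = 10752/1800000 = 0.005973.

0.005973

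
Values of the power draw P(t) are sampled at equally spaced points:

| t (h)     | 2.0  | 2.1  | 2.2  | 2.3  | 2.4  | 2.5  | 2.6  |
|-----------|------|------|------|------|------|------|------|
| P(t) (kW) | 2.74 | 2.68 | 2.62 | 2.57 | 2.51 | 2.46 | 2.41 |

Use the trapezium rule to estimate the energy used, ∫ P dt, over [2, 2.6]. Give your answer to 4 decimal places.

h = 0.1, n = 6.
(h/2)·[y₀ + 2y₁ + 2y₂ + 2y₃ + 2y₄ + 2y₅ + y₆] = 0.05·(30.83) = 1.5415.

1.5415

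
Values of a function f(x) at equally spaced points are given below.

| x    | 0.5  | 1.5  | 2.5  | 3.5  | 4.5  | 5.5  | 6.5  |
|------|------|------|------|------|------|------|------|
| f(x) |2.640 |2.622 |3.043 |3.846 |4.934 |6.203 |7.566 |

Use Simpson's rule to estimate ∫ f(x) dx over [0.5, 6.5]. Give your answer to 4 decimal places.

25.6147

h = 1, n = 6.
(h/3)·[y₀ + 4y₁ + 2y₂ + 4y₃ + 2y₄ + 4y₅ + y₆] = 0.333333·(76.844) = 25.6147.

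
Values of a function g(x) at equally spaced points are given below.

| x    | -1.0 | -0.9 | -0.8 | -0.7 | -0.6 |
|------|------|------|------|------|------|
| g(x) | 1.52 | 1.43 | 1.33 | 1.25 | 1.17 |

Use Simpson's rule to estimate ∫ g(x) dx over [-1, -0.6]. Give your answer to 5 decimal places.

h = 0.1, n = 4.
(h/3)·[y₀ + 4y₁ + 2y₂ + 4y₃ + y₄] = 0.033333·(16.07) = 0.53567.

0.53567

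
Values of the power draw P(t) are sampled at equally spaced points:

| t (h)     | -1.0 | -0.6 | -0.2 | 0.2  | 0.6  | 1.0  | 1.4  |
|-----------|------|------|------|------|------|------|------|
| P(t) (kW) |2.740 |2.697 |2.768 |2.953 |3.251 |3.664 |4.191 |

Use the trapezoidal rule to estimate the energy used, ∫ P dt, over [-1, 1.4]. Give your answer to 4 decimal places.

7.5194

h = 0.4, n = 6.
(h/2)·[y₀ + 2y₁ + 2y₂ + 2y₃ + 2y₄ + 2y₅ + y₆] = 0.2·(37.597) = 7.5194.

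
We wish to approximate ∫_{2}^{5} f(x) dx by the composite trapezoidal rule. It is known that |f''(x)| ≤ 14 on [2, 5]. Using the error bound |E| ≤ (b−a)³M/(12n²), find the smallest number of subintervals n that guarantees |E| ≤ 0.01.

Need 378/(12n²) ≤ 0.01.
n² ≥ 378/(12·0.01) = 3150 ⇒ n ≥ 56.1249, so the smallest n is 57.

57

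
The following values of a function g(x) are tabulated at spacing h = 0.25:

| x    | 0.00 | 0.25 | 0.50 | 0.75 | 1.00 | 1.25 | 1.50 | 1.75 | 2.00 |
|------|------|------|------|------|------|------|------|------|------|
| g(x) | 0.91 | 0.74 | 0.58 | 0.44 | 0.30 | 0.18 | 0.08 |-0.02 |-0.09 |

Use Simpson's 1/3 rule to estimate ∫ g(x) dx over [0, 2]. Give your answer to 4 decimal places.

h = 0.25, n = 8.
(h/3)·[y₀ + 4y₁ + 2y₂ + 4y₃ + 2y₄ + 4y₅ + 2y₆ + 4y₇ + y₈] = 0.083333·(8.10) = 0.6750.

0.6750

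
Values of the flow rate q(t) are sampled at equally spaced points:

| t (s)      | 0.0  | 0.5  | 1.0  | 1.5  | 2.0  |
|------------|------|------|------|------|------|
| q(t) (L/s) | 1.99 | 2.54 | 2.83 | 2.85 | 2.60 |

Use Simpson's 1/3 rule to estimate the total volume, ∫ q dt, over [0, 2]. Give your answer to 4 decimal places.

5.3017

h = 0.5, n = 4.
(h/3)·[y₀ + 4y₁ + 2y₂ + 4y₃ + y₄] = 0.166667·(31.81) = 5.3017.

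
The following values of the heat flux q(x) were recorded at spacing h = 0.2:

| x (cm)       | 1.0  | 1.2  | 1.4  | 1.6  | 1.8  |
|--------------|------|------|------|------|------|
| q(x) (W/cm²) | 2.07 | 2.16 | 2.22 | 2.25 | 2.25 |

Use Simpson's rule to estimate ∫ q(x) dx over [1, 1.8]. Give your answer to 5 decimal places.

h = 0.2, n = 4.
(h/3)·[y₀ + 4y₁ + 2y₂ + 4y₃ + y₄] = 0.066667·(26.40) = 1.76000.

1.76000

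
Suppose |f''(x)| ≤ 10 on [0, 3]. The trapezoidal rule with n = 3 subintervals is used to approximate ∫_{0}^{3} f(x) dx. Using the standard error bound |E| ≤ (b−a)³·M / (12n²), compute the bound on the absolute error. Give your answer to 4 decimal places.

|E| ≤ (3)³·10 / (12·3²) = 270/108 = 2.5000.

2.5000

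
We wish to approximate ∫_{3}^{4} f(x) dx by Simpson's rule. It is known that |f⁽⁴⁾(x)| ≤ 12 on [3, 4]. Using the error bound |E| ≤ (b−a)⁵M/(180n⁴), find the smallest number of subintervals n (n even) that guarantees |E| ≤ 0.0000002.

Need 12/(180n⁴) ≤ 0.0000002.
n⁴ ≥ 12/(180·0.0000002) = 333333 ⇒ n ≥ 24.0281, so the smallest even n is 26. (n must be even for Simpson's rule.)

26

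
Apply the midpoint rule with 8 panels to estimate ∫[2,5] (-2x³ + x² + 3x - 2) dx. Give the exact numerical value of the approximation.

-239.296875

h = (5 − 2)/8 = 0.375.
Midpoints m₁,…,m₈ = 2.1875, 2.5625, 2.9375, 3.3125, 3.6875, 4.0625, 4.4375, 4.8125.
f(m₁)=-11.58740234375, f(m₂)=-21.39892578125, f(m₃)=-35.25341796875, f(m₄)=-53.78369140625, f(m₅)=-77.62255859375, f(m₆)=-107.40283203125, f(m₇)=-143.75732421875, f(m₈)=-187.31884765625.
h·[f(m₁) + f(m₂) + f(m₃) + f(m₄) + f(m₅) + f(m₆) + f(m₇) + f(m₈)] = 0.375·(-638.125) = -239.296875.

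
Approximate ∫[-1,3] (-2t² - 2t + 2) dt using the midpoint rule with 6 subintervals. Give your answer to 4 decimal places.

-18.3704

h = (3 − (-1))/6 = 0.666667.
Midpoints m₁,…,m₆ = -0.666667, 0, 0.666667, 1.333333, 2, 2.666667.
f(m₁)=2.444444, f(m₂)=2, f(m₃)=-0.222222, f(m₄)=-4.222222, f(m₅)=-10, f(m₆)=-17.555556.
h·[f(m₁) + f(m₂) + f(m₃) + f(m₄) + f(m₅) + f(m₆)] = 0.666667·(-27.555556) = -18.3704.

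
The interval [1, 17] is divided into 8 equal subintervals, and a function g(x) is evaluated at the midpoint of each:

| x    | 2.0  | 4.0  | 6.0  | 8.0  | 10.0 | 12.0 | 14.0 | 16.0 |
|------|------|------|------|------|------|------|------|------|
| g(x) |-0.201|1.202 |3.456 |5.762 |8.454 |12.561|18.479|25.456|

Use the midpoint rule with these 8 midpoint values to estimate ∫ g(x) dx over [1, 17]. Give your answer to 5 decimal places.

150.33800

h = 2, n = 8.
h·[y(m₁) + y(m₂) + y(m₃) + y(m₄) + y(m₅) + y(m₆) + y(m₇) + y(m₈)] = 2·(75.169) = 150.33800.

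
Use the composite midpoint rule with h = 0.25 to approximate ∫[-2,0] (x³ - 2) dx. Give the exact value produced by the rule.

-7.96875

h = (0 − (-2))/8 = 0.25.
Midpoints m₁,…,m₈ = -1.875, -1.625, -1.375, -1.125, -0.875, -0.625, -0.375, -0.125.
f(m₁)=-8.591796875, f(m₂)=-6.291015625, f(m₃)=-4.599609375, f(m₄)=-3.423828125, f(m₅)=-2.669921875, f(m₆)=-2.244140625, f(m₇)=-2.052734375, f(m₈)=-2.001953125.
h·[f(m₁) + f(m₂) + f(m₃) + f(m₄) + f(m₅) + f(m₆) + f(m₇) + f(m₈)] = 0.25·(-31.875) = -7.96875.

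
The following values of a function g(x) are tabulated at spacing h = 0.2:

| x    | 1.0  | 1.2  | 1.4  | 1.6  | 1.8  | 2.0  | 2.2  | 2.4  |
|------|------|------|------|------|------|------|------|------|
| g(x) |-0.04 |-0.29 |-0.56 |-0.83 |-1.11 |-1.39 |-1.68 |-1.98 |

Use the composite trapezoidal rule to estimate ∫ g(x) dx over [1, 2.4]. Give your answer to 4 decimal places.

-1.3740

h = 0.2, n = 7.
(h/2)·[y₀ + 2y₁ + 2y₂ + 2y₃ + 2y₄ + 2y₅ + 2y₆ + y₇] = 0.1·(-13.74) = -1.3740.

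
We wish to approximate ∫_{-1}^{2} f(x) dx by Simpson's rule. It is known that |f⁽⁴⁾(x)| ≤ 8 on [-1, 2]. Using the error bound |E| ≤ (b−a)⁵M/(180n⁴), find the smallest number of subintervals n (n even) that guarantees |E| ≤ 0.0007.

12

Need 1944/(180n⁴) ≤ 0.0007.
n⁴ ≥ 1944/(180·0.0007) = 15428.6 ⇒ n ≥ 11.1450, so the smallest even n is 12. (n must be even for Simpson's rule.)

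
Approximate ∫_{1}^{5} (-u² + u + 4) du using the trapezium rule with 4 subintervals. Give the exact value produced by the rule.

h = (5 − 1)/4 = 1.
Nodes u₀,…,u₄ = 1, 2, 3, 4, 5.
f(u) = -u² + u + 4: f₀=4, f₁=2, f₂=-2, f₃=-8, f₄=-16.
(h/2)·[f₀ + 2f₁ + 2f₂ + 2f₃ + f₄] = 0.5·(-28) = -14.

-14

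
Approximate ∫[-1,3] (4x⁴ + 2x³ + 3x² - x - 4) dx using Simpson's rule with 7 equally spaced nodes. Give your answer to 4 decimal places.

h = (3 − (-1))/6 = 0.666667.
Nodes x₀,…,x₆ = -1, -0.333333, 0.333333, 1, 1.666667, 2.333333, 3.
f(x) = 4x⁴ + 2x³ + 3x² - x - 4: f₀=2, f₁=-3.358025, f₂=-3.876543, f₃=4, f₄=42.790123, f₅=153.975309, f₆=398.
(h/3)·[f₀ + 4f₁ + 2f₂ + 4f₃ + 2f₄ + 4f₅ + f₆] = 0.222222·(1096.296296) = 243.6214.

243.6214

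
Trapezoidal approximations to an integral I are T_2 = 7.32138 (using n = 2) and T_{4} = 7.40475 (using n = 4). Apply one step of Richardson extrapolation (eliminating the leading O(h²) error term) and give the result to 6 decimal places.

R = (4·T_{4} − T_2) / 3 = (4·7.40475 − 7.32138)/3 = (22.29762)/3 = 7.432540.

7.432540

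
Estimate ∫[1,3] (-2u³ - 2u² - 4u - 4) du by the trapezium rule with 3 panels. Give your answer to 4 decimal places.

-83.4074

h = (3 − 1)/3 = 0.666667.
Nodes u₀,…,u₃ = 1, 1.666667, 2.333333, 3.
f(u) = -2u³ - 2u² - 4u - 4: f₀=-12, f₁=-25.481481, f₂=-49.629630, f₃=-88.
(h/2)·[f₀ + 2f₁ + 2f₂ + f₃] = 0.333333·(-250.222222) = -83.4074.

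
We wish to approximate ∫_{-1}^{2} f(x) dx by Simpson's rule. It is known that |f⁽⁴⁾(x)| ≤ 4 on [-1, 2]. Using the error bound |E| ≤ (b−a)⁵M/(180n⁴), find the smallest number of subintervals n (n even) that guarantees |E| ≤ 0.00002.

Need 972/(180n⁴) ≤ 0.00002.
n⁴ ≥ 972/(180·0.00002) = 270000 ⇒ n ≥ 22.7951, so the smallest even n is 24. (n must be even for Simpson's rule.)

24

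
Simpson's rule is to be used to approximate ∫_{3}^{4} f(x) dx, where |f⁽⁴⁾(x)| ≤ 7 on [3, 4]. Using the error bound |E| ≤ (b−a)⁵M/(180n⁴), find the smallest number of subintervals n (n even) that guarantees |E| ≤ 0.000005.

10

Need 7/(180n⁴) ≤ 0.000005.
n⁴ ≥ 7/(180·0.000005) = 7777.78 ⇒ n ≥ 9.3910, so the smallest even n is 10. (n must be even for Simpson's rule.)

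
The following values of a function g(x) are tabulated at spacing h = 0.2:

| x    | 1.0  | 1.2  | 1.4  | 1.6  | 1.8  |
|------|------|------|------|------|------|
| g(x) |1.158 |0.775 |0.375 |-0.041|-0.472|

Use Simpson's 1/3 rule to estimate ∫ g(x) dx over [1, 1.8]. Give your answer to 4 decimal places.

h = 0.2, n = 4.
(h/3)·[y₀ + 4y₁ + 2y₂ + 4y₃ + y₄] = 0.066667·(4.372) = 0.2915.

0.2915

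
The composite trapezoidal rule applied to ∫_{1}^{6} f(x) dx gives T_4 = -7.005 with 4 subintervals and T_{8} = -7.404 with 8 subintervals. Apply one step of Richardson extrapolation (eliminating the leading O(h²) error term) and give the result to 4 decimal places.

-7.5370

R = (4·T_{8} − T_4) / 3 = (4·(-7.404) − (-7.005))/3 = (-22.611)/3 = -7.5370.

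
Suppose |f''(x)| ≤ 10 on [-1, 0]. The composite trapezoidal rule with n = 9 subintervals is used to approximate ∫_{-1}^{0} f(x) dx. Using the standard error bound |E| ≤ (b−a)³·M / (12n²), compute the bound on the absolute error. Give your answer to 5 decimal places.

|E| ≤ (1)³·10 / (12·9²) = 10/972 = 0.01029.

0.01029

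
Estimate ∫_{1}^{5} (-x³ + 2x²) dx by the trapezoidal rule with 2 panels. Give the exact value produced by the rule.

h = (5 − 1)/2 = 2.
Nodes x₀,…,x₂ = 1, 3, 5.
f(x) = -x³ + 2x²: f₀=1, f₁=-9, f₂=-75.
(h/2)·[f₀ + 2f₁ + f₂] = 1·(-92) = -92.

-92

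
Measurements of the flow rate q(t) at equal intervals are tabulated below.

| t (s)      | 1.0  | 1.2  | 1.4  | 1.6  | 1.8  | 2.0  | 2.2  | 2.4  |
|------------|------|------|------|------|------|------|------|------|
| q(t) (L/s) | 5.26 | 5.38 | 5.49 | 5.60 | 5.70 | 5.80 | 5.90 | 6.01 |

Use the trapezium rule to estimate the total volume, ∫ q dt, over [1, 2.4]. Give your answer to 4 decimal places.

7.9010

h = 0.2, n = 7.
(h/2)·[y₀ + 2y₁ + 2y₂ + 2y₃ + 2y₄ + 2y₅ + 2y₆ + y₇] = 0.1·(79.01) = 7.9010.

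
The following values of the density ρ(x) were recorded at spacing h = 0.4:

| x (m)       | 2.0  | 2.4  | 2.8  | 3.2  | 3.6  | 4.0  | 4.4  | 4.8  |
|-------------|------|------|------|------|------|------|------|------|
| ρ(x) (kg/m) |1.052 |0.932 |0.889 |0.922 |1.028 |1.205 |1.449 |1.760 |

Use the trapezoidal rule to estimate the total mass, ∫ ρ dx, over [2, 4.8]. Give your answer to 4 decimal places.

h = 0.4, n = 7.
(h/2)·[y₀ + 2y₁ + 2y₂ + 2y₃ + 2y₄ + 2y₅ + 2y₆ + y₇] = 0.2·(15.662) = 3.1324.

3.1324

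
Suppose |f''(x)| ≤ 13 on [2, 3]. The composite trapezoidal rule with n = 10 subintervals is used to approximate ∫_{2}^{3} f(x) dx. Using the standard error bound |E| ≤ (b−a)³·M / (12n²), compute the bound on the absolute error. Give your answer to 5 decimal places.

0.01083

|E| ≤ (1)³·13 / (12·10²) = 13/1200 = 0.01083.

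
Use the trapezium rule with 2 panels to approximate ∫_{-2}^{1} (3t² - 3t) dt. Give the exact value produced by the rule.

16.875

h = (1 − (-2))/2 = 1.5.
Nodes t₀,…,t₂ = -2, -0.5, 1.
f(t) = 3t² - 3t: f₀=18, f₁=2.25, f₂=0.
(h/2)·[f₀ + 2f₁ + f₂] = 0.75·(22.5) = 16.875.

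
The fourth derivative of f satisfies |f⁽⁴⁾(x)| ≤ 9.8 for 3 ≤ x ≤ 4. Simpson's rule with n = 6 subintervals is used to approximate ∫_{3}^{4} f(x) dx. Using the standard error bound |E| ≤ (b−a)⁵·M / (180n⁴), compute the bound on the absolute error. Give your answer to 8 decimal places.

|E| ≤ (1)⁵·9.8 / (180·6⁴) = 9.8/233280 = 0.00004201.

0.00004201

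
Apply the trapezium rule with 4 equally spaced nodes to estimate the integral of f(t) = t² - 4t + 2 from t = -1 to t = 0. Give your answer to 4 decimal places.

h = (0 − (-1))/3 = 0.333333.
Nodes t₀,…,t₃ = -1, -0.666667, -0.333333, 0.
f(t) = t² - 4t + 2: f₀=7, f₁=5.111111, f₂=3.444444, f₃=2.
(h/2)·[f₀ + 2f₁ + 2f₂ + f₃] = 0.166667·(26.111111) = 4.3519.

4.3519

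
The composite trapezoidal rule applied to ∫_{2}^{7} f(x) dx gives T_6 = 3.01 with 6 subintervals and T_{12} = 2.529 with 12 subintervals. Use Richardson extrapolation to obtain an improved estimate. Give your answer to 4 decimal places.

2.3687

R = (4·T_{12} − T_6) / 3 = (4·2.529 − 3.01)/3 = (7.106)/3 = 2.3687.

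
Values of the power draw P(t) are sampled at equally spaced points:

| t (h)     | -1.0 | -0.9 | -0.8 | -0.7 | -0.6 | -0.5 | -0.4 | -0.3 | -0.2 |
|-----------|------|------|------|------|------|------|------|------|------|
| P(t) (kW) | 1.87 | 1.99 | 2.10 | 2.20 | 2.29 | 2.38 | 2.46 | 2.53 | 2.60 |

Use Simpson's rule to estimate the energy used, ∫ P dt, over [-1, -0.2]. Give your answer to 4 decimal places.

1.8190

h = 0.1, n = 8.
(h/3)·[y₀ + 4y₁ + 2y₂ + 4y₃ + 2y₄ + 4y₅ + 2y₆ + 4y₇ + y₈] = 0.033333·(54.57) = 1.8190.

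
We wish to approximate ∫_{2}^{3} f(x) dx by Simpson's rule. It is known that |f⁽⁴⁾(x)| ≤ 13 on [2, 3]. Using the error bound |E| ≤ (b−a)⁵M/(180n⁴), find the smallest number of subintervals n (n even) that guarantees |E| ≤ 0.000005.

Need 13/(180n⁴) ≤ 0.000005.
n⁴ ≥ 13/(180·0.000005) = 14444.4 ⇒ n ≥ 10.9629, so the smallest even n is 12. (n must be even for Simpson's rule.)

12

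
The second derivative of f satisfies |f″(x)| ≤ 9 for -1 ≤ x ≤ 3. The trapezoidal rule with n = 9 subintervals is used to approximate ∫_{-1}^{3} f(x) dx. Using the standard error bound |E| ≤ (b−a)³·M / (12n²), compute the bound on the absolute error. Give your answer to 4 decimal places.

0.5926

|E| ≤ (4)³·9 / (12·9²) = 576/972 = 0.5926.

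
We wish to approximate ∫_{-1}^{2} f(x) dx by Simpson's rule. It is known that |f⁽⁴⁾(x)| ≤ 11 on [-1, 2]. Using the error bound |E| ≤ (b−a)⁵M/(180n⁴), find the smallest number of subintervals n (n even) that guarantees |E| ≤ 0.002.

10

Need 2673/(180n⁴) ≤ 0.002.
n⁴ ≥ 2673/(180·0.002) = 7425 ⇒ n ≥ 9.2827, so the smallest even n is 10. (n must be even for Simpson's rule.)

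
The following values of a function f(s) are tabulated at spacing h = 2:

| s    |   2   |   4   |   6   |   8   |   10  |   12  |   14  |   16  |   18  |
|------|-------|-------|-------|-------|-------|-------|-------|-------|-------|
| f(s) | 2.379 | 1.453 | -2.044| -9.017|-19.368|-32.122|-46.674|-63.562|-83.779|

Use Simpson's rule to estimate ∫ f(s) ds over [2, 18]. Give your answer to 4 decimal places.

h = 2, n = 8.
(h/3)·[y₀ + 4y₁ + 2y₂ + 4y₃ + 2y₄ + 4y₅ + 2y₆ + 4y₇ + y₈] = 0.666667·(-630.564) = -420.3760.

-420.3760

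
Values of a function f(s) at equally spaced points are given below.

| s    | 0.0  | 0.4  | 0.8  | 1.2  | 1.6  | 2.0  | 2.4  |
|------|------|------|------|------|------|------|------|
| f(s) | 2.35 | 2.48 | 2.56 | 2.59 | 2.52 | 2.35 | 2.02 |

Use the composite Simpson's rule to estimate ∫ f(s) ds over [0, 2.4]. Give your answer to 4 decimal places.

5.8947

h = 0.4, n = 6.
(h/3)·[y₀ + 4y₁ + 2y₂ + 4y₃ + 2y₄ + 4y₅ + y₆] = 0.133333·(44.21) = 5.8947.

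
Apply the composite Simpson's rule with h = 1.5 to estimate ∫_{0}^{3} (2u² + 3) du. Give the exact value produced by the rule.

h = (3 − 0)/2 = 1.5.
Nodes u₀,…,u₂ = 0, 1.5, 3.
f(u) = 2u² + 3: f₀=3, f₁=7.5, f₂=21.
(h/3)·[f₀ + 4f₁ + f₂] = 0.5·(54) = 27.

27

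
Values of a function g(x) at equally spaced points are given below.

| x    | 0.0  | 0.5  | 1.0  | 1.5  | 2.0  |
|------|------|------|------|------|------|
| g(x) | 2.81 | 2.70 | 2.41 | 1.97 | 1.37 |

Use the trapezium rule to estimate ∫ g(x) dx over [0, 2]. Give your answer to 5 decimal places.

h = 0.5, n = 4.
(h/2)·[y₀ + 2y₁ + 2y₂ + 2y₃ + y₄] = 0.25·(18.34) = 4.58500.

4.58500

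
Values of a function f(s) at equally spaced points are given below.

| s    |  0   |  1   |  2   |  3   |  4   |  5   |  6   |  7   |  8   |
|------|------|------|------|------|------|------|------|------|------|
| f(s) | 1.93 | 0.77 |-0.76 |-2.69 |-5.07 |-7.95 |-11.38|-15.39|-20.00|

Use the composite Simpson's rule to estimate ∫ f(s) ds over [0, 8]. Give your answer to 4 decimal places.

h = 1, n = 8.
(h/3)·[y₀ + 4y₁ + 2y₂ + 4y₃ + 2y₄ + 4y₅ + 2y₆ + 4y₇ + y₈] = 0.333333·(-153.53) = -51.1767.

-51.1767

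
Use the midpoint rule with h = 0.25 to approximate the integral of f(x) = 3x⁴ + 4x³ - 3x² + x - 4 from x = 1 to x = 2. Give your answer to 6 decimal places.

h = (2 − 1)/4 = 0.25.
Midpoints m₁,…,m₄ = 1.125, 1.375, 1.625, 1.875.
f(m₁)=3.828857421875, f(m₂)=12.824951171875, f(m₃)=27.785888671875, f(m₄)=50.774169921875.
h·[f(m₁) + f(m₂) + f(m₃) + f(m₄)] = 0.25·(95.2138671875) = 23.803467.

23.803467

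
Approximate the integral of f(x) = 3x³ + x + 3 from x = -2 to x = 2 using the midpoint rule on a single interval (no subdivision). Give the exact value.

M = (b−a)·f(0) = 4·(3) = 12.

12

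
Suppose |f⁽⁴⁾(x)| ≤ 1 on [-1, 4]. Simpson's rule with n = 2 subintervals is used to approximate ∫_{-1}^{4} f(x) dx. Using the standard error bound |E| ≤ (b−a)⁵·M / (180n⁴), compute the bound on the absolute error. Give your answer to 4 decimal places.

1.0851

|E| ≤ (5)⁵·1 / (180·2⁴) = 3125/2880 = 1.0851.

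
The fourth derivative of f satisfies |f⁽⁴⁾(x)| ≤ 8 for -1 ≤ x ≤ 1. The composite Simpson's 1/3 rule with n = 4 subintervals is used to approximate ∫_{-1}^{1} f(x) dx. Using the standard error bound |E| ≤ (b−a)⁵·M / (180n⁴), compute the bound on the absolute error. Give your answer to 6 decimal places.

0.005556

|E| ≤ (2)⁵·8 / (180·4⁴) = 256/46080 = 0.005556.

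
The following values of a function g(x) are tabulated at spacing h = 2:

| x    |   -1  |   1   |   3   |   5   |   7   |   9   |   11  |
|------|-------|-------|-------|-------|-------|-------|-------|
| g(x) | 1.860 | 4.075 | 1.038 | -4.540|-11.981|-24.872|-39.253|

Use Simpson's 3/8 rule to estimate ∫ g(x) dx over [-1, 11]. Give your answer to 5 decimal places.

h = 2, n = 6.
(3h/8)·[y₀ + 3y₁ + 3y₂ + 2y₃ + 3y₄ + 3y₅ + y₆] = 0.75·(-141.693) = -106.26975.

-106.26975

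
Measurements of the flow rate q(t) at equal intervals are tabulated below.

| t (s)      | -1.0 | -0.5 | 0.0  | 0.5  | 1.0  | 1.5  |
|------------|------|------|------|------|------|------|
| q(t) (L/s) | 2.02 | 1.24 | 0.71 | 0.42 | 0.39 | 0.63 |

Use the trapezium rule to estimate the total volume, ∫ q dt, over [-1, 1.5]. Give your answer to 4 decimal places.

h = 0.5, n = 5.
(h/2)·[y₀ + 2y₁ + 2y₂ + 2y₃ + 2y₄ + y₅] = 0.25·(8.17) = 2.0425.

2.0425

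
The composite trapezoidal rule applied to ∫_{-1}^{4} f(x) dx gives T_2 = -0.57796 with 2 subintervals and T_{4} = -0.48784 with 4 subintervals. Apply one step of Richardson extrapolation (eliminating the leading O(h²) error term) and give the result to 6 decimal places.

-0.457800

R = (4·T_{4} − T_2) / 3 = (4·(-0.48784) − (-0.57796))/3 = (-1.37340)/3 = -0.457800.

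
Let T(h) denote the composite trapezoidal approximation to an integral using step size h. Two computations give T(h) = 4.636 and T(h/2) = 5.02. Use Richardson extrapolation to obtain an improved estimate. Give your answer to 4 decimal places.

5.1480

R = (4·T(h/2) − T(h)) / 3 = (4·5.02 − 4.636)/3 = (15.444)/3 = 5.1480.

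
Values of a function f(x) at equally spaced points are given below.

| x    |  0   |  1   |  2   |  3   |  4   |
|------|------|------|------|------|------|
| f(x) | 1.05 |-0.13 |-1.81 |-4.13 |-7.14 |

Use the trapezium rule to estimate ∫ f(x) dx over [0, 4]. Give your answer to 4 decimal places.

-9.1150

h = 1, n = 4.
(h/2)·[y₀ + 2y₁ + 2y₂ + 2y₃ + y₄] = 0.5·(-18.23) = -9.1150.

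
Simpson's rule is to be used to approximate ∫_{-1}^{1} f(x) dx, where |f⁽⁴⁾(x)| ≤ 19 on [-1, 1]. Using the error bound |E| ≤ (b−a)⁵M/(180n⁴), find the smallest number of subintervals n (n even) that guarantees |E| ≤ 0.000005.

Need 608/(180n⁴) ≤ 0.000005.
n⁴ ≥ 608/(180·0.000005) = 675556 ⇒ n ≥ 28.6692, so the smallest even n is 30. (n must be even for Simpson's rule.)

30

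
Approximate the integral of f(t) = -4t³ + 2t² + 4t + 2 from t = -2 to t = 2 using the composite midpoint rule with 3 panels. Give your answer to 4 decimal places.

h = (2 − (-2))/3 = 1.333333.
Midpoints m₁,…,m₃ = -1.333333, 0, 1.333333.
f(m₁)=9.703704, f(m₂)=2, f(m₃)=1.407407.
h·[f(m₁) + f(m₂) + f(m₃)] = 1.333333·(13.111111) = 17.4815.

17.4815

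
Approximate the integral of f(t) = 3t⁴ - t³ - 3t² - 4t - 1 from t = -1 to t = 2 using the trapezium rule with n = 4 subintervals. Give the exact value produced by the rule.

h = (2 − (-1))/4 = 0.75.
Nodes t₀,…,t₄ = -1, -0.25, 0.5, 1.25, 2.
f(t) = 3t⁴ - t³ - 3t² - 4t - 1: f₀=4, f₁=-0.16015625, f₂=-3.6875, f₃=-5.31640625, f₄=19.
(h/2)·[f₀ + 2f₁ + 2f₂ + 2f₃ + f₄] = 0.375·(4.671875) = 1.751953125.

1.751953125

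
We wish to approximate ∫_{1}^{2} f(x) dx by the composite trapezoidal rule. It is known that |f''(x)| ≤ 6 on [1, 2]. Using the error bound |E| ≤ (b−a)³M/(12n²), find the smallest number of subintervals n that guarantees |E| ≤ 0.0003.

Need 6/(12n²) ≤ 0.0003.
n² ≥ 6/(12·0.0003) = 1666.67 ⇒ n ≥ 40.8248, so the smallest n is 41.

41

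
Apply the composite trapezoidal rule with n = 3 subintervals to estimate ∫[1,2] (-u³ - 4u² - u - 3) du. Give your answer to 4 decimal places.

-17.7407

h = (2 − 1)/3 = 0.333333.
Nodes u₀,…,u₃ = 1, 1.333333, 1.666667, 2.
f(u) = -u³ - 4u² - u - 3: f₀=-9, f₁=-13.814815, f₂=-20.407407, f₃=-29.
(h/2)·[f₀ + 2f₁ + 2f₂ + f₃] = 0.166667·(-106.444444) = -17.7407.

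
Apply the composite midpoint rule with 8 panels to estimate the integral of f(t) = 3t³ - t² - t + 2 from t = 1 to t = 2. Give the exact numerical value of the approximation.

h = (2 − 1)/8 = 0.125.
Midpoints m₁,…,m₈ = 1.0625, 1.1875, 1.3125, 1.4375, 1.5625, 1.6875, 1.8125, 1.9375.
f(m₁)=3.406982421875, f(m₂)=4.426025390625, f(m₃)=5.747802734375, f(m₄)=7.407470703125, f(m₅)=9.440185546875, f(m₆)=11.881103515625, f(m₇)=14.765380859375, f(m₈)=18.128173828125.
h·[f(m₁) + f(m₂) + f(m₃) + f(m₄) + f(m₅) + f(m₆) + f(m₇) + f(m₈)] = 0.125·(75.203125) = 9.400390625.

9.400390625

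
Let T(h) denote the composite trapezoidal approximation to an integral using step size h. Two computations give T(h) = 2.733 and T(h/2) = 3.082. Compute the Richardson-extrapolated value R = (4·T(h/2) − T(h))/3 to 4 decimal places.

R = (4·T(h/2) − T(h)) / 3 = (4·3.082 − 2.733)/3 = (9.595)/3 = 3.1983.

3.1983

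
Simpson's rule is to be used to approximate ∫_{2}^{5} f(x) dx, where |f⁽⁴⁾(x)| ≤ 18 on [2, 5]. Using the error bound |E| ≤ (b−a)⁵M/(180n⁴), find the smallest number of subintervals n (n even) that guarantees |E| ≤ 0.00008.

Need 4374/(180n⁴) ≤ 0.00008.
n⁴ ≥ 4374/(180·0.00008) = 303750 ⇒ n ≥ 23.4763, so the smallest even n is 24. (n must be even for Simpson's rule.)

24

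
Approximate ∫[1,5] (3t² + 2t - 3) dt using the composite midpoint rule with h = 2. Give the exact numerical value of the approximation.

132

h = (5 − 1)/2 = 2.
Midpoints m₁,…,m₂ = 2, 4.
f(m₁)=13, f(m₂)=53.
h·[f(m₁) + f(m₂)] = 2·(66) = 132.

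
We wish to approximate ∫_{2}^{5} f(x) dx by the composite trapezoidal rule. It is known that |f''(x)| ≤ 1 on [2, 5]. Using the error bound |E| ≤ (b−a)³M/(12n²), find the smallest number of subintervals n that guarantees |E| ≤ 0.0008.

54

Need 27/(12n²) ≤ 0.0008.
n² ≥ 27/(12·0.0008) = 2812.5 ⇒ n ≥ 53.0330, so the smallest n is 54.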